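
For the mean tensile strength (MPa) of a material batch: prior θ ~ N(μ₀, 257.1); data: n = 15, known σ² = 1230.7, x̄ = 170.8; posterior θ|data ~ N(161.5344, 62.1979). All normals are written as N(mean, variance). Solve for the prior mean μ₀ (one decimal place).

The posterior mean is a precision-weighted average: μ_n = (τ₀μ₀ + τ_data·x̄)/(τ₀+τ_data), with τ₀=1/σ₀² and τ_data=n/σ².
Here τ₀ = 1/257.1 = 0.003890 and τ_data = 15/1230.7 = 0.012188, so τ_n = 0.016078.
Rearranging for μ₀: μ₀ = (μ_n·τ_n − τ_data·x̄)/τ₀ = (161.5344·0.016078 − 0.012188·170.8) / 0.003890 = 0.515440/0.003890 ≈ 132.5.

μ₀ = 132.5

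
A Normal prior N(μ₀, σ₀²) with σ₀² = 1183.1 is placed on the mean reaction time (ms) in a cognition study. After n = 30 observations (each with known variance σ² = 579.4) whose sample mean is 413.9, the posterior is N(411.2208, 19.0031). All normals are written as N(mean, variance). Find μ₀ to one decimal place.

With known observation variance, the Normal–Normal posterior has precision τ_n = τ₀ + n/σ² and mean μ_n = (τ₀μ₀ + (n/σ²)x̄)/τ_n.
Here τ₀ = 1/1183.1 = 0.000845 and τ_data = 30/579.4 = 0.051778, so τ_n = 0.052623.
Rearranging for μ₀: μ₀ = (μ_n·τ_n − τ_data·x̄)/τ₀ = (411.2208·0.052623 − 0.051778·413.9) / 0.000845 = 0.208758/0.000845 ≈ 247.1.

μ₀ = 247.1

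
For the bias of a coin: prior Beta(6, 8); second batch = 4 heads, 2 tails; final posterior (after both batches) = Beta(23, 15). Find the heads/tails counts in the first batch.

Sequential conjugate updates are equivalent to a single update on the pooled data, so total successes = posterior α − prior α and total failures = posterior β − prior β.
Total across both batches: 23−6=17 heads, 15−8=7 tails.
Subtract the second batch: 17−4=13 heads and 7−2=5 tails.

13 heads and 5 tails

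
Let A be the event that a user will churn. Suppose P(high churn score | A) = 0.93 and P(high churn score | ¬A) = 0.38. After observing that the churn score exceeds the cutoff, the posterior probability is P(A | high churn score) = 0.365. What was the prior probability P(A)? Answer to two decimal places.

P(A) = 0.19

In odds form, posterior odds = prior odds × likelihood ratio, so prior odds = posterior odds ÷ LR.
Posterior odds = 0.365/(1−0.365) = 0.5748. LR = 0.93/0.38 = 2.4474.
Prior odds = 0.5748/2.4474 = 0.2349, so P(A) = 0.2349/(1+0.2349) ≈ 0.19.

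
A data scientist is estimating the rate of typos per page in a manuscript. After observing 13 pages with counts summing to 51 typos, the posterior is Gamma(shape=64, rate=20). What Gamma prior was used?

Gamma(shape=13, rate=7)

Gamma–Poisson conjugacy: posterior shape = α + Σxᵢ, posterior rate = β + n.
So α = 64 − 51 = 13 and β = 20 − 13 = 7.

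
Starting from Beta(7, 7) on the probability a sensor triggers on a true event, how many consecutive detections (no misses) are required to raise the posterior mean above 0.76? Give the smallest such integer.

After k detections and 0 misses the posterior is Beta(7+k, 7), with mean (7+k)/(7+7+k).
Set (7+k)/(14+k) > 0.76 and solve: k > (0.76·14 − 7)/(1 − 0.76) = 15.167.
The smallest integer exceeding 15.167 is 16.

k = 16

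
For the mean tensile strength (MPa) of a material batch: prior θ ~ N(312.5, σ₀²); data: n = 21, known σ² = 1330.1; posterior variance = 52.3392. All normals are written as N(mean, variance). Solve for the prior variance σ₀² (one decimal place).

σ₀² = 301.4

Posterior precision equals prior precision plus data precision: 1/σ_n² = 1/σ₀² + n/σ².
So 1/σ₀² = 1/52.3392 − 21/1330.1 = 0.019106 − 0.015788 = 0.003318.
Hence σ₀² = 1/0.003318 ≈ 301.4.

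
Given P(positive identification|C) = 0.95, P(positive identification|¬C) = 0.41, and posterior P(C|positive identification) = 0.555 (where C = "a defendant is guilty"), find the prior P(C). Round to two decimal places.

Bayes' rule in odds form gives O(C|E) = O(C)·[P(E|C)/P(E|¬C)], hence O(C) = O(C|E)/LR.
Posterior odds = 0.555/(1−0.555) = 1.2472. LR = 0.95/0.41 = 2.3171.
Prior odds = 1.2472/2.3171 = 0.5383, so P(C) = 0.5383/(1+0.5383) ≈ 0.35.

P(C) = 0.35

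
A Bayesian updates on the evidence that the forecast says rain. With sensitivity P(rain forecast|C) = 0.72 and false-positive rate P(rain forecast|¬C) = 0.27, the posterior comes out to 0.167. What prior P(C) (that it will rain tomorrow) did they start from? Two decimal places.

P(C) = 0.07

Bayes' rule in odds form gives O(C|E) = O(C)·[P(E|C)/P(E|¬C)], hence O(C) = O(C|E)/LR.
Posterior odds = 0.167/(1−0.167) = 0.2005. LR = 0.72/0.27 = 2.6667.
Prior odds = 0.2005/2.6667 = 0.0752, so P(C) = 0.0752/(1+0.0752) ≈ 0.07.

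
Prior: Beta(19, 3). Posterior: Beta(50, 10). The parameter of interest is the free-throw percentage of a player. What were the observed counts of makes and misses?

31 makes and 7 misses

A Beta(α, β) prior with s successes and f failures in binomial data gives a Beta(α+s, β+f) posterior.
Match parameters: s=50−19=31, f=10−3=7.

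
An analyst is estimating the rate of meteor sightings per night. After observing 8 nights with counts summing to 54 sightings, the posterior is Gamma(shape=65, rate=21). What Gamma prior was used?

Gamma(shape=11, rate=13)

A Gamma(α, β) prior (rate parametrization) on a Poisson rate with n observations summing to S gives posterior Gamma(α+S, β+n).
So α = 65 − 54 = 11 and β = 21 − 8 = 13.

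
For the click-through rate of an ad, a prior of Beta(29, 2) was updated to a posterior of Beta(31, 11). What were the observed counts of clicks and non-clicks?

2 clicks and 9 non-clicks

Beta is conjugate to the binomial likelihood: posterior = Beta(α+s, β+f).
Match parameters: s=31−29=2, f=11−2=9.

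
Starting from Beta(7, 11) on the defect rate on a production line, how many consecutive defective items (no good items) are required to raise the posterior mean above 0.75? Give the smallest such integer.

After k defective items and 0 good items the posterior is Beta(7+k, 11), with mean (7+k)/(7+11+k).
Set (7+k)/(18+k) > 0.75 and solve: k > (0.75·18 − 7)/(1 − 0.75) = 26.000.
The smallest integer exceeding 26.000 is 27, and checking k=27: (34)/(45) = 0.7556 > 0.75.

k = 27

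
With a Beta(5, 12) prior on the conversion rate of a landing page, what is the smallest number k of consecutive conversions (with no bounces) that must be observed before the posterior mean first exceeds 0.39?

k = 3

After k conversions and 0 bounces the posterior is Beta(5+k, 12), with mean (5+k)/(5+12+k).
Set (5+k)/(17+k) > 0.39 and solve: k > (0.39·17 − 5)/(1 − 0.39) = 2.672.
The smallest integer exceeding 2.672 is 3.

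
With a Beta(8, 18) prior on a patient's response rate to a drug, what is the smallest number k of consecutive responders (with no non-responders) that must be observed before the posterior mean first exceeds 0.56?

k = 15

After k responders and 0 non-responders the posterior is Beta(8+k, 18), with mean (8+k)/(8+18+k).
Set (8+k)/(26+k) > 0.56 and solve: k > (0.56·26 − 8)/(1 − 0.56) = 14.909.
The smallest integer exceeding 14.909 is 15.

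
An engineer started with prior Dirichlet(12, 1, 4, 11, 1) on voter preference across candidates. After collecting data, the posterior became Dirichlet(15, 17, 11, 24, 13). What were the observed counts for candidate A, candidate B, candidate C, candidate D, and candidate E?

counts (3, 16, 7, 13, 12)

For a Dirichlet(α) prior with multinomial counts c, the posterior is Dirichlet(α + c) componentwise.
Counts are posterior − prior componentwise: 15−12=3, 17−1=16, 11−4=7, 24−11=13, 13−1=12.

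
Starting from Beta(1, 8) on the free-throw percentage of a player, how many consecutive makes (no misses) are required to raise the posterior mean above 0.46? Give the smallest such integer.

k = 6

After k makes and 0 misses the posterior is Beta(1+k, 8), with mean (1+k)/(1+8+k).
Set (1+k)/(9+k) > 0.46 and solve: k > (0.46·9 − 1)/(1 − 0.46) = 5.815.
The smallest integer exceeding 5.815 is 6, and checking k=6: (7)/(15) = 0.4667 > 0.46.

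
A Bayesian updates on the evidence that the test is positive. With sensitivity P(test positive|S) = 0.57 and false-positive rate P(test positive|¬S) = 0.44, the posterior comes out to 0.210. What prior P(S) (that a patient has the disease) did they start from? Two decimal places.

P(S) = 0.17

Bayes' rule in odds form gives O(S|E) = O(S)·[P(E|S)/P(E|¬S)], hence O(S) = O(S|E)/LR.
Posterior odds = 0.210/(1−0.210) = 0.2658. LR = 0.57/0.44 = 1.2955.
Prior odds = 0.2658/1.2955 = 0.2052, so P(S) = 0.2052/(1+0.2052) ≈ 0.17.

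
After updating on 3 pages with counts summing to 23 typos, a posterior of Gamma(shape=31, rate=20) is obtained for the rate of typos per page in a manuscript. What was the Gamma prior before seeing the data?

Gamma–Poisson conjugacy: posterior shape = α + Σxᵢ, posterior rate = β + n.
So α = 31 − 23 = 8 and β = 20 − 3 = 17.

Gamma(shape=8, rate=17)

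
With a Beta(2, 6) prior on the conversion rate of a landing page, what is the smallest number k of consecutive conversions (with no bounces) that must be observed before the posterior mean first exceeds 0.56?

After k conversions and 0 bounces the posterior is Beta(2+k, 6), with mean (2+k)/(2+6+k).
Set (2+k)/(8+k) > 0.56 and solve: k > (0.56·8 − 2)/(1 − 0.56) = 5.636.
The smallest integer exceeding 5.636 is 6.

k = 6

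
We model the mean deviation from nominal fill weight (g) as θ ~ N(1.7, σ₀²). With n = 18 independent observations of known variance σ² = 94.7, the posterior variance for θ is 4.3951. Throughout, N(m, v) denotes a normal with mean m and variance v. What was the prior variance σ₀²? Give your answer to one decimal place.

σ₀² = 26.7

Posterior precision equals prior precision plus data precision: 1/σ_n² = 1/σ₀² + n/σ².
So 1/σ₀² = 1/4.3951 − 18/94.7 = 0.227526 − 0.190074 = 0.037452.
Hence σ₀² = 1/0.037452 ≈ 26.7.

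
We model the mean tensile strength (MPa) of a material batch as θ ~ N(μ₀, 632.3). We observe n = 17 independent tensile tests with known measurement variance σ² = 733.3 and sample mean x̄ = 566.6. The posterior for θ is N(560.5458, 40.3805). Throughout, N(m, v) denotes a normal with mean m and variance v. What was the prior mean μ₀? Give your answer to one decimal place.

μ₀ = 471.8

The posterior mean is a precision-weighted average: μ_n = (τ₀μ₀ + τ_data·x̄)/(τ₀+τ_data), with τ₀=1/σ₀² and τ_data=n/σ².
Here τ₀ = 1/632.3 = 0.001582 and τ_data = 17/733.3 = 0.023183, so τ_n = 0.024765.
Rearranging for μ₀: μ₀ = (μ_n·τ_n − τ_data·x̄)/τ₀ = (560.5458·0.024765 − 0.023183·566.6) / 0.001582 = 0.746429/0.001582 ≈ 471.8.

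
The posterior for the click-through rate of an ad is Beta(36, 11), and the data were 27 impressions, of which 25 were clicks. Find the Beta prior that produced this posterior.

Beta(11, 9)

A Beta(α, β) prior with s successes and f failures in binomial data gives a Beta(α+s, β+f) posterior.
So α = 36 − 25 = 11 and β = 11 − 2 = 9.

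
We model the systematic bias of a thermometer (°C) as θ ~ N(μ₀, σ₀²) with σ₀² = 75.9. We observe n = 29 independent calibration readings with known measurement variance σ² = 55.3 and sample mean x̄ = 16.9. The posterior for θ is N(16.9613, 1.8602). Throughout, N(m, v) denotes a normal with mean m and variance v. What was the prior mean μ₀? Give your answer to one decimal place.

With known observation variance, the Normal–Normal posterior has precision τ_n = τ₀ + n/σ² and mean μ_n = (τ₀μ₀ + (n/σ²)x̄)/τ_n.
Here τ₀ = 1/75.9 = 0.013175 and τ_data = 29/55.3 = 0.524412, so τ_n = 0.537587.
Rearranging for μ₀: μ₀ = (μ_n·τ_n − τ_data·x̄)/τ₀ = (16.9613·0.537587 − 0.524412·16.9) / 0.013175 = 0.255612/0.013175 ≈ 19.4.

μ₀ = 19.4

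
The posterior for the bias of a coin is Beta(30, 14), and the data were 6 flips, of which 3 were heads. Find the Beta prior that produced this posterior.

Beta(27, 11)

Beta is conjugate to the binomial likelihood: posterior = Beta(a+s, b+f).
So a = 30 − 3 = 27 and b = 14 − 3 = 11.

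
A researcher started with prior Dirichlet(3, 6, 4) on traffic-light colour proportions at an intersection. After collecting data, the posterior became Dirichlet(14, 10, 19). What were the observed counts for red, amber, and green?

counts (11, 4, 15)

For a Dirichlet(α) prior with multinomial counts c, the posterior is Dirichlet(α + c) componentwise.
Counts are posterior − prior componentwise: 14−3=11, 10−6=4, 19−4=15.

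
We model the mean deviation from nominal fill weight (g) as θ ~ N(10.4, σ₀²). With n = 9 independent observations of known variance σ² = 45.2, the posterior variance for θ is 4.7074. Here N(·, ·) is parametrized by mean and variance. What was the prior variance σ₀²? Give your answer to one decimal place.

σ₀² = 75.1

Posterior precision equals prior precision plus data precision: 1/σ_n² = 1/σ₀² + n/σ².
So 1/σ₀² = 1/4.7074 − 9/45.2 = 0.212431 − 0.199115 = 0.013316.
Hence σ₀² = 1/0.013316 ≈ 75.1.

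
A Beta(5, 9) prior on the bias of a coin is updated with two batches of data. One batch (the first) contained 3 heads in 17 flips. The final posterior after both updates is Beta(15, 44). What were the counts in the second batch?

Sequential conjugate updates are equivalent to a single update on the pooled data, so total successes = posterior α − prior α and total failures = posterior β − prior β.
Total across both batches: 15−5=10 heads, 44−9=35 tails.
Subtract the first batch: 10−3=7 heads and 35−14=21 tails.

7 heads and 21 tails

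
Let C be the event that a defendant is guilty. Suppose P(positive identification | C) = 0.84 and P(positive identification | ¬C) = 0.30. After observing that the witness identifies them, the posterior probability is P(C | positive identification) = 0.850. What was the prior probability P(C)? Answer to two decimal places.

P(C) = 0.67

Bayes' rule in odds form gives O(C|E) = O(C)·[P(E|C)/P(E|¬C)], hence O(C) = O(C|E)/LR.
Posterior odds = 0.850/(1−0.850) = 5.6667. LR = 0.84/0.30 = 2.8000.
Prior odds = 5.6667/2.8000 = 2.0238, so P(C) = 2.0238/(1+2.0238) ≈ 0.67.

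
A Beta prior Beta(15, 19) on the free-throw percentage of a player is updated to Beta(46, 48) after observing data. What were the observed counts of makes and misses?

Beta is conjugate to the binomial likelihood: posterior = Beta(a+s, b+f).
Match parameters: s=46−15=31, f=48−19=29.

31 makes and 29 misses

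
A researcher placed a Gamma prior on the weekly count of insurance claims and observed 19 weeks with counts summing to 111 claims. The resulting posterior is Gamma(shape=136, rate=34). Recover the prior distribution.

Gamma(shape=25, rate=15)

A Gamma(α, β) prior (rate parametrization) on a Poisson rate with n observations summing to S gives posterior Gamma(α+S, β+n).
So α = 136 − 111 = 25 and β = 34 − 19 = 15.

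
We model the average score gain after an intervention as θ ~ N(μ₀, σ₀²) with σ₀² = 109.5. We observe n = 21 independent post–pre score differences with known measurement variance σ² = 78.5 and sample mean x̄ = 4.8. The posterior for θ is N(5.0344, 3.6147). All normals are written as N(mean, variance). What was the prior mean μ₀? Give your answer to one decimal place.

With known observation variance, the Normal–Normal posterior has precision τ_n = τ₀ + n/σ² and mean μ_n = (τ₀μ₀ + (n/σ²)x̄)/τ_n.
Here τ₀ = 1/109.5 = 0.009132 and τ_data = 21/78.5 = 0.267516, so τ_n = 0.276648.
Rearranging for μ₀: μ₀ = (μ_n·τ_n − τ_data·x̄)/τ₀ = (5.0344·0.276648 − 0.267516·4.8) / 0.009132 = 0.108680/0.009132 ≈ 11.9.

μ₀ = 11.9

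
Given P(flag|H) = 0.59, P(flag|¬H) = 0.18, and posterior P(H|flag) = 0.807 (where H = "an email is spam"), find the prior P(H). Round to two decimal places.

P(H) = 0.56

In odds form, posterior odds = prior odds × likelihood ratio, so prior odds = posterior odds ÷ LR.
Posterior odds = 0.807/(1−0.807) = 4.1813. LR = 0.59/0.18 = 3.2778.
Prior odds = 4.1813/3.2778 = 1.2756, so P(H) = 1.2756/(1+1.2756) ≈ 0.56.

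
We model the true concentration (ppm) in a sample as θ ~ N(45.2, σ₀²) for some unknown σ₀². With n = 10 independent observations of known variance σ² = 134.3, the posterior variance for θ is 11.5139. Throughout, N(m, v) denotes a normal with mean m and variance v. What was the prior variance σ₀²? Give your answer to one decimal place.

σ₀² = 80.7

Posterior precision equals prior precision plus data precision: 1/σ_n² = 1/σ₀² + n/σ².
So 1/σ₀² = 1/11.5139 − 10/134.3 = 0.086852 − 0.074460 = 0.012392.
Hence σ₀² = 1/0.012392 ≈ 80.7.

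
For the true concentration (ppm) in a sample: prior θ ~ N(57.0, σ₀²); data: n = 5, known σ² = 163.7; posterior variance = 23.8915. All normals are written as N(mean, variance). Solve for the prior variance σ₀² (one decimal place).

For the Normal–Normal model with known σ², precisions add: τ_n = τ₀ + n/σ².
So 1/σ₀² = 1/23.8915 − 5/163.7 = 0.041856 − 0.030544 = 0.011312.
Hence σ₀² = 1/0.011312 ≈ 88.4.

σ₀² = 88.4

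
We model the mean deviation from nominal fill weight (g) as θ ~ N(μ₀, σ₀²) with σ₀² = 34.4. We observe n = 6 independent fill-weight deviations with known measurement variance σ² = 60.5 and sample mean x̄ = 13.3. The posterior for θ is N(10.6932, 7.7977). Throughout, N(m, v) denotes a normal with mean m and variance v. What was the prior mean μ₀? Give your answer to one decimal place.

The posterior mean is a precision-weighted average: μ_n = (τ₀μ₀ + τ_data·x̄)/(τ₀+τ_data), with τ₀=1/σ₀² and τ_data=n/σ².
Here τ₀ = 1/34.4 = 0.029070 and τ_data = 6/60.5 = 0.099174, so τ_n = 0.128244.
Rearranging for μ₀: μ₀ = (μ_n·τ_n − τ_data·x̄)/τ₀ = (10.6932·0.128244 − 0.099174·13.3) / 0.029070 = 0.052325/0.029070 ≈ 1.8.

μ₀ = 1.8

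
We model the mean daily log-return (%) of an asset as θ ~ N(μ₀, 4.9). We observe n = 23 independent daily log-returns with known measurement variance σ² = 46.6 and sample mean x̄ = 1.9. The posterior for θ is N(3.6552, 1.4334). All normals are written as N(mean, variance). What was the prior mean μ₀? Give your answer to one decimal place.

The posterior mean is a precision-weighted average: μ_n = (τ₀μ₀ + τ_data·x̄)/(τ₀+τ_data), with τ₀=1/σ₀² and τ_data=n/σ².
Here τ₀ = 1/4.9 = 0.204082 and τ_data = 23/46.6 = 0.493562, so τ_n = 0.697644.
Rearranging for μ₀: μ₀ = (μ_n·τ_n − τ_data·x̄)/τ₀ = (3.6552·0.697644 − 0.493562·1.9) / 0.204082 = 1.612261/0.204082 ≈ 7.9.

μ₀ = 7.9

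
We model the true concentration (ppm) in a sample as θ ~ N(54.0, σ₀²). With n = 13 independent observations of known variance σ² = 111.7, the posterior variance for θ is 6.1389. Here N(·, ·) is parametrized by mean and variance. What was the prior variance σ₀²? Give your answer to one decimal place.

For the Normal–Normal model with known σ², precisions add: τ_n = τ₀ + n/σ².
So 1/σ₀² = 1/6.1389 − 13/111.7 = 0.162896 − 0.116383 = 0.046513.
Hence σ₀² = 1/0.046513 ≈ 21.5.

σ₀² = 21.5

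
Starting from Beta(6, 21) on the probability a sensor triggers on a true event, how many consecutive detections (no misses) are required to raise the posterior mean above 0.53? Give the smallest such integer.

After k detections and 0 misses the posterior is Beta(6+k, 21), with mean (6+k)/(6+21+k).
Set (6+k)/(27+k) > 0.53 and solve: k > (0.53·27 − 6)/(1 − 0.53) = 17.681.
The smallest integer exceeding 17.681 is 18, and checking k=18: (24)/(45) = 0.5333 > 0.53.

k = 18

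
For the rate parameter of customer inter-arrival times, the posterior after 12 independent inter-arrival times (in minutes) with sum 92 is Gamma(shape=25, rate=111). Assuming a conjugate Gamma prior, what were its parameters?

Gamma–exponential conjugacy: posterior shape = α + n, posterior rate = β + Σtᵢ.
So α = 25 − 12 = 13 and β = 111 − 92 = 19.

Gamma(shape=13, rate=19)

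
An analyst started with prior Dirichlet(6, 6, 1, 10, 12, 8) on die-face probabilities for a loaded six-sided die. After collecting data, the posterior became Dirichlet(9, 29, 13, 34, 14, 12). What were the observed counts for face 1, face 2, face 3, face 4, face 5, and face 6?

counts (3, 23, 12, 24, 2, 4)

For a Dirichlet(α) prior with multinomial counts c, the posterior is Dirichlet(α + c) componentwise.
Counts are posterior − prior componentwise: 9−6=3, 29−6=23, 13−1=12, 34−10=24, 14−12=2, 12−8=4.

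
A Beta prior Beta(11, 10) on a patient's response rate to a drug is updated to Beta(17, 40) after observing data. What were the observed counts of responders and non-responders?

6 responders and 30 non-responders

Beta is conjugate to the binomial likelihood: posterior = Beta(a+s, b+f).
So s = 17 − 11 = 6 and f = 40 − 10 = 30.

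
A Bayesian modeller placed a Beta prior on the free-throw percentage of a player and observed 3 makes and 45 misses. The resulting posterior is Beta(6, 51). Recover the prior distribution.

Beta(3, 6)

Under Beta–binomial conjugacy the posterior parameters are (α+s, β+f).
Subtract the data counts: 6−3=3, 51−45=6.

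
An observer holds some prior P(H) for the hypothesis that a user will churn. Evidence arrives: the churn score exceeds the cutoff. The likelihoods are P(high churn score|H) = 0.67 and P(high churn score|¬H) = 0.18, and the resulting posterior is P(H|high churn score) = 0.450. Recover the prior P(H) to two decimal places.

P(H) = 0.18

Bayes' rule in odds form gives O(H|E) = O(H)·[P(E|H)/P(E|¬H)], hence O(H) = O(H|E)/LR.
Posterior odds = 0.450/(1−0.450) = 0.8182. LR = 0.67/0.18 = 3.7222.
Prior odds = 0.8182/3.7222 = 0.2198, so P(H) = 0.2198/(1+0.2198) ≈ 0.18.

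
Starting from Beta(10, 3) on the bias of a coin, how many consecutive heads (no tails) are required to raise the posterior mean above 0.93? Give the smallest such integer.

After k heads and 0 tails the posterior is Beta(10+k, 3), with mean (10+k)/(10+3+k).
Set (10+k)/(13+k) > 0.93 and solve: k > (0.93·13 − 10)/(1 − 0.93) = 29.857.
The smallest integer exceeding 29.857 is 30, and checking k=30: (40)/(43) = 0.9302 > 0.93.

k = 30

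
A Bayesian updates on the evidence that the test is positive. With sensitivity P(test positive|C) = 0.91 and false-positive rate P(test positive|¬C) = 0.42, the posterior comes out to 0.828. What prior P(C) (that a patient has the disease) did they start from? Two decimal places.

In odds form, posterior odds = prior odds × likelihood ratio, so prior odds = posterior odds ÷ LR.
Posterior odds = 0.828/(1−0.828) = 4.8140. LR = 0.91/0.42 = 2.1667.
Prior odds = 4.8140/2.1667 = 2.2218, so P(C) = 2.2218/(1+2.2218) ≈ 0.69.

P(C) = 0.69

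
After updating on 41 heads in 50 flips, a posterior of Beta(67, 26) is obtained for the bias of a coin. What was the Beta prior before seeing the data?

Beta is conjugate to the binomial likelihood: posterior = Beta(α+s, β+f).
So α = 67 − 41 = 26 and β = 26 − 9 = 17.

Beta(26, 17)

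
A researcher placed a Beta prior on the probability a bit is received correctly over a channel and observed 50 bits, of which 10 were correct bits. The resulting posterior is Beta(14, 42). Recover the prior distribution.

A Beta(α, β) prior with s successes and f failures in binomial data gives a Beta(α+s, β+f) posterior.
Subtract the data counts: 14−10=4, 42−40=2.

Beta(4, 2)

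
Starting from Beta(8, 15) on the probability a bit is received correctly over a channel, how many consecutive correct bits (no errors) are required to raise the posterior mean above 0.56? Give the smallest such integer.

After k correct bits and 0 errors the posterior is Beta(8+k, 15), with mean (8+k)/(8+15+k).
Set (8+k)/(23+k) > 0.56 and solve: k > (0.56·23 − 8)/(1 − 0.56) = 11.091.
The smallest integer exceeding 11.091 is 12.

k = 12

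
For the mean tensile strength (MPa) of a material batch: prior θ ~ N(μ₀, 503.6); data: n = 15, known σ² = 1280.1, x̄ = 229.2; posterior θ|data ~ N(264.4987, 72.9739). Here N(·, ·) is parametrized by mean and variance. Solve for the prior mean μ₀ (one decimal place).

The posterior mean is a precision-weighted average: μ_n = (τ₀μ₀ + τ_data·x̄)/(τ₀+τ_data), with τ₀=1/σ₀² and τ_data=n/σ².
Here τ₀ = 1/503.6 = 0.001986 and τ_data = 15/1280.1 = 0.011718, so τ_n = 0.013704.
Rearranging for μ₀: μ₀ = (μ_n·τ_n − τ_data·x̄)/τ₀ = (264.4987·0.013704 − 0.011718·229.2) / 0.001986 = 0.938925/0.001986 ≈ 472.8.

μ₀ = 472.8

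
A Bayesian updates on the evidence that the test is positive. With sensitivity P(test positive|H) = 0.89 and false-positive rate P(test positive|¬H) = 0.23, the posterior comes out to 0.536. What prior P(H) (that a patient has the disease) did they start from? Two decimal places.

In odds form, posterior odds = prior odds × likelihood ratio, so prior odds = posterior odds ÷ LR.
Posterior odds = 0.536/(1−0.536) = 1.1552. LR = 0.89/0.23 = 3.8696.
Prior odds = 1.1552/3.8696 = 0.2985, so P(H) = 0.2985/(1+0.2985) ≈ 0.23.

P(H) = 0.23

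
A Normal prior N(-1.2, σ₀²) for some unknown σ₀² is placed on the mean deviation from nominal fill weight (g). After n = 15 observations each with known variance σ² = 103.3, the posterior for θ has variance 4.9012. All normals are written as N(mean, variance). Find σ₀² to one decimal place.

For the Normal–Normal model with known σ², precisions add: τ_n = τ₀ + n/σ².
So 1/σ₀² = 1/4.9012 − 15/103.3 = 0.204032 − 0.145208 = 0.058824.
Hence σ₀² = 1/0.058824 ≈ 17.0.

σ₀² = 17.0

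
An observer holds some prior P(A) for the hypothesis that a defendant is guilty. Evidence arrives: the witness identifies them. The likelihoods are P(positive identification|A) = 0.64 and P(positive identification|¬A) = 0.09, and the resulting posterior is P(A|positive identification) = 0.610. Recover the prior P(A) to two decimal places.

In odds form, posterior odds = prior odds × likelihood ratio, so prior odds = posterior odds ÷ LR.
Posterior odds = 0.610/(1−0.610) = 1.5641. LR = 0.64/0.09 = 7.1111.
Prior odds = 1.5641/7.1111 = 0.2200, so P(A) = 0.2200/(1+0.2200) ≈ 0.18.

P(A) = 0.18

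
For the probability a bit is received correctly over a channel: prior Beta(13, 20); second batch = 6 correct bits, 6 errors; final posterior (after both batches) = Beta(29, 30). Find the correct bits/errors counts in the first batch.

10 correct bits and 4 errors

Sequential conjugate updates are equivalent to a single update on the pooled data, so total successes = posterior α − prior α and total failures = posterior β − prior β.
Total across both batches: 29−13=16 correct bits, 30−20=10 errors.
Subtract the second batch: 16−6=10 correct bits and 10−6=4 errors.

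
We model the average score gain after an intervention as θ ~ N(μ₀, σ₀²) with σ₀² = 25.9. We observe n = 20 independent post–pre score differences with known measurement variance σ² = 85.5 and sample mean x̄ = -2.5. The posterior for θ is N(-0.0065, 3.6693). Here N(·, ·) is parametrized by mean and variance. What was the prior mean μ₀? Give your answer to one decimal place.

With known observation variance, the Normal–Normal posterior has precision τ_n = τ₀ + n/σ² and mean μ_n = (τ₀μ₀ + (n/σ²)x̄)/τ_n.
Here τ₀ = 1/25.9 = 0.038610 and τ_data = 20/85.5 = 0.233918, so τ_n = 0.272528.
Rearranging for μ₀: μ₀ = (μ_n·τ_n − τ_data·x̄)/τ₀ = (-0.0065·0.272528 − 0.233918·-2.5) / 0.038610 = 0.583024/0.038610 ≈ 15.1.

μ₀ = 15.1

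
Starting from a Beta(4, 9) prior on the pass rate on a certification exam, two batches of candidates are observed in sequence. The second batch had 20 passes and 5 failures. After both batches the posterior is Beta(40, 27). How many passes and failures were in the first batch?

Sequential conjugate updates are equivalent to a single update on the pooled data, so total successes = posterior α − prior α and total failures = posterior β − prior β.
Total across both batches: 40−4=36 passes, 27−9=18 failures.
Subtract the second batch: 36−20=16 passes and 18−5=13 failures.

16 passes and 13 failures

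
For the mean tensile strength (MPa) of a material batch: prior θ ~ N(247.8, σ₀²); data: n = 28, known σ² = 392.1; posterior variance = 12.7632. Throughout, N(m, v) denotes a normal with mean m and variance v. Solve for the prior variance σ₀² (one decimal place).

σ₀² = 144.1

Posterior precision equals prior precision plus data precision: 1/σ_n² = 1/σ₀² + n/σ².
So 1/σ₀² = 1/12.7632 − 28/392.1 = 0.078350 − 0.071410 = 0.006940.
Hence σ₀² = 1/0.006940 ≈ 144.1.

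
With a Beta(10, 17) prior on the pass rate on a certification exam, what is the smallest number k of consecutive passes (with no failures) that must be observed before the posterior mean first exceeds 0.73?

k = 36

After k passes and 0 failures the posterior is Beta(10+k, 17), with mean (10+k)/(10+17+k).
Set (10+k)/(27+k) > 0.73 and solve: k > (0.73·27 − 10)/(1 − 0.73) = 35.963.
The smallest integer exceeding 35.963 is 36, and checking k=36: (46)/(63) = 0.7302 > 0.73.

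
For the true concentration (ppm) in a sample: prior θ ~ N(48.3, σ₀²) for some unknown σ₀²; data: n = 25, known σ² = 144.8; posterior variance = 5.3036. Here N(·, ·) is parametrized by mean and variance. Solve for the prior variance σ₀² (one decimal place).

σ₀² = 62.9

For the Normal–Normal model with known σ², precisions add: τ_n = τ₀ + n/σ².
So 1/σ₀² = 1/5.3036 − 25/144.8 = 0.188551 − 0.172652 = 0.015899.
Hence σ₀² = 1/0.015899 ≈ 62.9.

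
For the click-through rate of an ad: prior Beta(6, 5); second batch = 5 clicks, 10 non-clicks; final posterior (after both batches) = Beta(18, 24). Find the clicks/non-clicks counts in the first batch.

Sequential conjugate updates are equivalent to a single update on the pooled data, so total successes = posterior α − prior α and total failures = posterior β − prior β.
Total across both batches: 18−6=12 clicks, 24−5=19 non-clicks.
Subtract the second batch: 12−5=7 clicks and 19−10=9 non-clicks.

7 clicks and 9 non-clicks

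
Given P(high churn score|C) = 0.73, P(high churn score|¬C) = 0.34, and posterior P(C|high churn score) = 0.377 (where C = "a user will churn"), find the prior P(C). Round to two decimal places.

P(C) = 0.22

In odds form, posterior odds = prior odds × likelihood ratio, so prior odds = posterior odds ÷ LR.
Posterior odds = 0.377/(1−0.377) = 0.6051. LR = 0.73/0.34 = 2.1471.
Prior odds = 0.6051/2.1471 = 0.2818, so P(C) = 0.2818/(1+0.2818) ≈ 0.22.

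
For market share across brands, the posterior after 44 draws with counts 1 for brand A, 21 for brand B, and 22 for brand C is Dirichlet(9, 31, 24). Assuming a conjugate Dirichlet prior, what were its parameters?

Dirichlet(8, 10, 2)

For a Dirichlet(α) prior with multinomial counts c, the posterior is Dirichlet(α + c) componentwise.
Subtract each count from the matching posterior parameter: 9−1=8, 31−21=10, 24−22=2.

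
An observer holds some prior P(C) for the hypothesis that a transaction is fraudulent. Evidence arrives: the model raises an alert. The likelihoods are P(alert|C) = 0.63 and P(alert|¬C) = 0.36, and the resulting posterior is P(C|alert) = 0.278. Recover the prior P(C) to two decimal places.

P(C) = 0.18

Bayes' rule in odds form gives O(C|E) = O(C)·[P(E|C)/P(E|¬C)], hence O(C) = O(C|E)/LR.
Posterior odds = 0.278/(1−0.278) = 0.3850. LR = 0.63/0.36 = 1.7500.
Prior odds = 0.3850/1.7500 = 0.2200, so P(C) = 0.2200/(1+0.2200) ≈ 0.18.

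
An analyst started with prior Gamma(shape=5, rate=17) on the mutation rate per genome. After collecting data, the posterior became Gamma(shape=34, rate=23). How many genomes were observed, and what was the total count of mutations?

n = 6 genomes with total 29 mutations

A Gamma(α, β) prior (rate parametrization) on a Poisson rate with n observations summing to S gives posterior Gamma(α+S, β+n).
Matching: Σxᵢ = 34 − 5 = 29 and n = 23 − 17 = 6.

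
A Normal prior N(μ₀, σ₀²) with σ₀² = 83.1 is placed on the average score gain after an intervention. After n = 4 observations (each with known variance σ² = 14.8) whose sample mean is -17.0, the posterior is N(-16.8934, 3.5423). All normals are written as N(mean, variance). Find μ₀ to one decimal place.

With known observation variance, the Normal–Normal posterior has precision τ_n = τ₀ + n/σ² and mean μ_n = (τ₀μ₀ + (n/σ²)x̄)/τ_n.
Here τ₀ = 1/83.1 = 0.012034 and τ_data = 4/14.8 = 0.270270, so τ_n = 0.282304.
Rearranging for μ₀: μ₀ = (μ_n·τ_n − τ_data·x̄)/τ₀ = (-16.8934·0.282304 − 0.270270·-17.0) / 0.012034 = -0.174484/0.012034 ≈ -14.5.

μ₀ = -14.5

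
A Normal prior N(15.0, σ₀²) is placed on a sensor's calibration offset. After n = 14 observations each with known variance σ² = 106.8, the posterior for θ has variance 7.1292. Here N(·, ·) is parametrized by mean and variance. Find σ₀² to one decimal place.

For the Normal–Normal model with known σ², precisions add: τ_n = τ₀ + n/σ².
So 1/σ₀² = 1/7.1292 − 14/106.8 = 0.140268 − 0.131086 = 0.009182.
Hence σ₀² = 1/0.009182 ≈ 108.9.

σ₀² = 108.9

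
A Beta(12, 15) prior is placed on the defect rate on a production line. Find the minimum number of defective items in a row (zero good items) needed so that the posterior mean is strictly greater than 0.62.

k = 13

After k defective items and 0 good items the posterior is Beta(12+k, 15), with mean (12+k)/(12+15+k).
Set (12+k)/(27+k) > 0.62 and solve: k > (0.62·27 − 12)/(1 − 0.62) = 12.474.
The smallest integer exceeding 12.474 is 13.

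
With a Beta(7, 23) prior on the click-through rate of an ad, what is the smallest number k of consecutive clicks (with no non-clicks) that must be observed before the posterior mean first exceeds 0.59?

k = 27

After k clicks and 0 non-clicks the posterior is Beta(7+k, 23), with mean (7+k)/(7+23+k).
Set (7+k)/(30+k) > 0.59 and solve: k > (0.59·30 − 7)/(1 − 0.59) = 26.098.
The smallest integer exceeding 26.098 is 27.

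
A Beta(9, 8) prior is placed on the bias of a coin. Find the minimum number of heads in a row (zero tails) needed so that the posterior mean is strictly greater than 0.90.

After k heads and 0 tails the posterior is Beta(9+k, 8), with mean (9+k)/(9+8+k).
Set (9+k)/(17+k) > 0.90 and solve: k > (0.90·17 − 9)/(1 − 0.90) = 63.000.
The smallest integer exceeding 63.000 is 64.

k = 64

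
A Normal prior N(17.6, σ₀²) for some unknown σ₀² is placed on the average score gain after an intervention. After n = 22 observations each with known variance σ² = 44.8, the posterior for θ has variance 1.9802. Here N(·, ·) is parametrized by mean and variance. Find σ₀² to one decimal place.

For the Normal–Normal model with known σ², precisions add: τ_n = τ₀ + n/σ².
So 1/σ₀² = 1/1.9802 − 22/44.8 = 0.504999 − 0.491071 = 0.013928.
Hence σ₀² = 1/0.013928 ≈ 71.8.

σ₀² = 71.8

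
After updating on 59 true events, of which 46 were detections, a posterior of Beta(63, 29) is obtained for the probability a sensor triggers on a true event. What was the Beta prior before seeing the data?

Under Beta–binomial conjugacy the posterior parameters are (α+s, β+f).
Subtract the data counts: 63−46=17, 29−13=16.

Beta(17, 16)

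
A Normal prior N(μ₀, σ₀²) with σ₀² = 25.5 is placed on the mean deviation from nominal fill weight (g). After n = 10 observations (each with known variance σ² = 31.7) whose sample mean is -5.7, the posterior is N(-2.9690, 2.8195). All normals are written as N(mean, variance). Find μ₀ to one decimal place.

The posterior mean is a precision-weighted average: μ_n = (τ₀μ₀ + τ_data·x̄)/(τ₀+τ_data), with τ₀=1/σ₀² and τ_data=n/σ².
Here τ₀ = 1/25.5 = 0.039216 and τ_data = 10/31.7 = 0.315457, so τ_n = 0.354673.
Rearranging for μ₀: μ₀ = (μ_n·τ_n − τ_data·x̄)/τ₀ = (-2.9690·0.354673 − 0.315457·-5.7) / 0.039216 = 0.745081/0.039216 ≈ 19.0.

μ₀ = 19.0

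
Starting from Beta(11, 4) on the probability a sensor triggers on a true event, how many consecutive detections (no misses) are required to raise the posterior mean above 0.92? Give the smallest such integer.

After k detections and 0 misses the posterior is Beta(11+k, 4), with mean (11+k)/(11+4+k).
Set (11+k)/(15+k) > 0.92 and solve: k > (0.92·15 − 11)/(1 − 0.92) = 35.000.
The smallest integer exceeding 35.000 is 36.

k = 36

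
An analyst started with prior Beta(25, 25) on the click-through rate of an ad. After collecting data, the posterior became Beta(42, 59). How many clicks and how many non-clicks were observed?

17 clicks and 34 non-clicks

Under Beta–binomial conjugacy the posterior parameters are (α+s, β+f).
Match parameters: s=42−25=17, f=59−25=34.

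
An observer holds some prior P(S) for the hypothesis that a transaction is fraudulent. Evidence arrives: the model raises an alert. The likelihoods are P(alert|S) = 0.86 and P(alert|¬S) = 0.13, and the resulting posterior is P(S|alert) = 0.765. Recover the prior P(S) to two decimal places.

P(S) = 0.33

In odds form, posterior odds = prior odds × likelihood ratio, so prior odds = posterior odds ÷ LR.
Posterior odds = 0.765/(1−0.765) = 3.2553. LR = 0.86/0.13 = 6.6154.
Prior odds = 3.2553/6.6154 = 0.4921, so P(S) = 0.4921/(1+0.4921) ≈ 0.33.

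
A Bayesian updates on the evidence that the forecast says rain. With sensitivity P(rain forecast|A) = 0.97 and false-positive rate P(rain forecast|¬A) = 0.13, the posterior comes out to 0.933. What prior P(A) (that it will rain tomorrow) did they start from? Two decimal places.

Bayes' rule in odds form gives O(A|E) = O(A)·[P(E|A)/P(E|¬A)], hence O(A) = O(A|E)/LR.
Posterior odds = 0.933/(1−0.933) = 13.9254. LR = 0.97/0.13 = 7.4615.
Prior odds = 13.9254/7.4615 = 1.8663, so P(A) = 1.8663/(1+1.8663) ≈ 0.65.

P(A) = 0.65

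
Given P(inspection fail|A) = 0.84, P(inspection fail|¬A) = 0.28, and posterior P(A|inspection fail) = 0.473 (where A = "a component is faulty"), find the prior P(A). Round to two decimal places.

In odds form, posterior odds = prior odds × likelihood ratio, so prior odds = posterior odds ÷ LR.
Posterior odds = 0.473/(1−0.473) = 0.8975. LR = 0.84/0.28 = 3.0000.
Prior odds = 0.8975/3.0000 = 0.2992, so P(A) = 0.2992/(1+0.2992) ≈ 0.23.

P(A) = 0.23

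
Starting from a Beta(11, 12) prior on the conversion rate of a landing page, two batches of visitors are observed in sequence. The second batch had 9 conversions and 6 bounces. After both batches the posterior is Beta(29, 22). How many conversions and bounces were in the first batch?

Sequential conjugate updates are equivalent to a single update on the pooled data, so total successes = posterior α − prior α and total failures = posterior β − prior β.
Total across both batches: 29−11=18 conversions, 22−12=10 bounces.
Subtract the second batch: 18−9=9 conversions and 10−6=4 bounces.

9 conversions and 4 bounces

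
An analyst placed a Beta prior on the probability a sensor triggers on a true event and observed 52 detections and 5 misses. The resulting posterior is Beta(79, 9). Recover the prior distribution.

Beta is conjugate to the binomial likelihood: posterior = Beta(a+s, b+f).
So a = 79 − 52 = 27 and b = 9 − 5 = 4.

Beta(27, 4)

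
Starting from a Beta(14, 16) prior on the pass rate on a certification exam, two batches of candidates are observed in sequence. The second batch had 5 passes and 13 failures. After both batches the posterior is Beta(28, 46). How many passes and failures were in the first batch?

9 passes and 17 failures

Because Beta–binomial updating is additive in the counts, the combined data contributed (α_post−α_prior, β_post−β_prior) successes and failures.
Total across both batches: 28−14=14 passes, 46−16=30 failures.
Subtract the second batch: 14−5=9 passes and 30−13=17 failures.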